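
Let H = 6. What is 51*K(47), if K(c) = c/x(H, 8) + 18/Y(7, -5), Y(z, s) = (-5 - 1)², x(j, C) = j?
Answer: 425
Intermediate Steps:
Y(z, s) = 36 (Y(z, s) = (-6)² = 36)
K(c) = ½ + c/6 (K(c) = c/6 + 18/36 = c*(⅙) + 18*(1/36) = c/6 + ½ = ½ + c/6)
51*K(47) = 51*(½ + (⅙)*47) = 51*(½ + 47/6) = 51*(25/3) = 425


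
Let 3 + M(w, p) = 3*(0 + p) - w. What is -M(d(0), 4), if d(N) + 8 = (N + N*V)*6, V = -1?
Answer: -17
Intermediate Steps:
d(N) = -8 (d(N) = -8 + (N + N*(-1))*6 = -8 + (N - N)*6 = -8 + 0*6 = -8 + 0 = -8)
M(w, p) = -3 - w + 3*p (M(w, p) = -3 + (3*(0 + p) - w) = -3 + (3*p - w) = -3 + (-w + 3*p) = -3 - w + 3*p)
-M(d(0), 4) = -(-3 - 1*(-8) + 3*4) = -(-3 + 8 + 12) = -1*17 = -17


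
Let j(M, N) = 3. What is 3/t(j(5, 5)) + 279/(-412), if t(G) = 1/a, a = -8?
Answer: -10167/412 ≈ -24.677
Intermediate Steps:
t(G) = -⅛ (t(G) = 1/(-8) = -⅛)
3/t(j(5, 5)) + 279/(-412) = 3/(-⅛) + 279/(-412) = 3*(-8) + 279*(-1/412) = -24 - 279/412 = -10167/412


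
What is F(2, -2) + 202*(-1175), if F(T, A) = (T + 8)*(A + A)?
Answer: -237390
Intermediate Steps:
F(T, A) = 2*A*(8 + T) (F(T, A) = (8 + T)*(2*A) = 2*A*(8 + T))
F(2, -2) + 202*(-1175) = 2*(-2)*(8 + 2) + 202*(-1175) = 2*(-2)*10 - 237350 = -40 - 237350 = -237390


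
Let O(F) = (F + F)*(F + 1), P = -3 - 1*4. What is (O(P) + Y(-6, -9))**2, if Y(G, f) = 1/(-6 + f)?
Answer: 1585081/225 ≈ 7044.8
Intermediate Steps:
P = -7 (P = -3 - 4 = -7)
O(F) = 2*F*(1 + F) (O(F) = (2*F)*(1 + F) = 2*F*(1 + F))
(O(P) + Y(-6, -9))**2 = (2*(-7)*(1 - 7) + 1/(-6 - 9))**2 = (2*(-7)*(-6) + 1/(-15))**2 = (84 - 1/15)**2 = (1259/15)**2 = 1585081/225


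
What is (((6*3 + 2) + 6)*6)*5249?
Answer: 818844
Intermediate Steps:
(((6*3 + 2) + 6)*6)*5249 = (((18 + 2) + 6)*6)*5249 = ((20 + 6)*6)*5249 = (26*6)*5249 = 156*5249 = 818844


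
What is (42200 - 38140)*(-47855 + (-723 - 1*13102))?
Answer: -250420800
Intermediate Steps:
(42200 - 38140)*(-47855 + (-723 - 1*13102)) = 4060*(-47855 + (-723 - 13102)) = 4060*(-47855 - 13825) = 4060*(-61680) = -250420800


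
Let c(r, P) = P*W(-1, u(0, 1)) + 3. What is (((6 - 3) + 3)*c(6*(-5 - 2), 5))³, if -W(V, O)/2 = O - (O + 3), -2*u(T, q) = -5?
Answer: 7762392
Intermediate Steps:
u(T, q) = 5/2 (u(T, q) = -½*(-5) = 5/2)
W(V, O) = 6 (W(V, O) = -2*(O - (O + 3)) = -2*(O - (3 + O)) = -2*(O + (-3 - O)) = -2*(-3) = 6)
c(r, P) = 3 + 6*P (c(r, P) = P*6 + 3 = 6*P + 3 = 3 + 6*P)
(((6 - 3) + 3)*c(6*(-5 - 2), 5))³ = (((6 - 3) + 3)*(3 + 6*5))³ = ((3 + 3)*(3 + 30))³ = (6*33)³ = 198³ = 7762392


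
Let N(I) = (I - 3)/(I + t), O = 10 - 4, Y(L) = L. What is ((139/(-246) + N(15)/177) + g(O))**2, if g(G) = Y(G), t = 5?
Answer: 155757304921/5266404900 ≈ 29.576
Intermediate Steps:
O = 6
N(I) = (-3 + I)/(5 + I) (N(I) = (I - 3)/(I + 5) = (-3 + I)/(5 + I))
g(G) = G
((139/(-246) + N(15)/177) + g(O))**2 = ((139/(-246) + ((-3 + 15)/(5 + 15))/177) + 6)**2 = ((139*(-1/246) + (12/20)*(1/177)) + 6)**2 = ((-139/246 + ((1/20)*12)*(1/177)) + 6)**2 = ((-139/246 + (3/5)*(1/177)) + 6)**2 = ((-139/246 + 1/295) + 6)**2 = (-40759/72570 + 6)**2 = (394661/72570)**2 = 155757304921/5266404900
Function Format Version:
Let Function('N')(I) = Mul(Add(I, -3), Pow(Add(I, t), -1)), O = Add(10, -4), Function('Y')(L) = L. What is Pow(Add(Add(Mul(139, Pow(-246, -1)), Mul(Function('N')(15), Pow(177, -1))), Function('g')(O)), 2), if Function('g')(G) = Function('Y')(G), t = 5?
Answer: Rational(155757304921, 5266404900) ≈ 29.576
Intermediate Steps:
O = 6
Function('N')(I) = Mul(Pow(Add(5, I), -1), Add(-3, I)) (Function('N')(I) = Mul(Add(I, -3), Pow(Add(I, 5), -1)) = Mul(Add(-3, I), Pow(Add(5, I), -1)) = Mul(Pow(Add(5, I), -1), Add(-3, I)))
Function('g')(G) = G
Pow(Add(Add(Mul(139, Pow(-246, -1)), Mul(Function('N')(15), Pow(177, -1))), Function('g')(O)), 2) = Pow(Add(Add(Mul(139, Pow(-246, -1)), Mul(Mul(Pow(Add(5, 15), -1), Add(-3, 15)), Pow(177, -1))), 6), 2) = Pow(Add(Add(Mul(139, Rational(-1, 246)), Mul(Mul(Pow(20, -1), 12), Rational(1, 177))), 6), 2) = Pow(Add(Add(Rational(-139, 246), Mul(Mul(Rational(1, 20), 12), Rational(1, 177))), 6), 2) = Pow(Add(Add(Rational(-139, 246), Mul(Rational(3, 5), Rational(1, 177))), 6), 2) = Pow(Add(Add(Rational(-139, 246), Rational(1, 295)), 6), 2) = Pow(Add(Rational(-40759, 72570), 6), 2) = Pow(Rational(394661, 72570), 2) = Rational(155757304921, 5266404900)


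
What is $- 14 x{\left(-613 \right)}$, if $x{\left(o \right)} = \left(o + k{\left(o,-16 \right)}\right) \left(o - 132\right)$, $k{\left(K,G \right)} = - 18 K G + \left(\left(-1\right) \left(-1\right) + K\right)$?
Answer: $-1854130670$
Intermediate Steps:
$k{\left(K,G \right)} = 1 + K - 18 G K$ ($k{\left(K,G \right)} = - 18 G K + \left(1 + K\right) = 1 + K - 18 G K$)
$x{\left(o \right)} = \left(1 + 290 o\right) \left(-132 + o\right)$ ($x{\left(o \right)} = \left(o + \left(1 + o - - 288 o\right)\right) \left(o - 132\right) = \left(o + \left(1 + o + 288 o\right)\right) \left(-132 + o\right) = \left(o + \left(1 + 289 o\right)\right) \left(-132 + o\right) = \left(1 + 290 o\right) \left(-132 + o\right)$)
$- 14 x{\left(-613 \right)} = - 14 \left(-132 - -23465027 + 290 \left(-613\right)^{2}\right) = - 14 \left(-132 + 23465027 + 290 \cdot 375769\right) = - 14 \left(-132 + 23465027 + 108973010\right) = \left(-14\right) 132437905 = -1854130670$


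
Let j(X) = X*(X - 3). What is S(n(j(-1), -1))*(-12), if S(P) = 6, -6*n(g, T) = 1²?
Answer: -72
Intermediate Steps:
j(X) = X*(-3 + X)
n(g, T) = -⅙ (n(g, T) = -⅙*1² = -⅙*1 = -⅙)
S(n(j(-1), -1))*(-12) = 6*(-12) = -72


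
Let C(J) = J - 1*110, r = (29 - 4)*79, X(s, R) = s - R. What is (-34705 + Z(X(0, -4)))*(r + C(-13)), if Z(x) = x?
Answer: -64266252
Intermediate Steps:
r = 1975 (r = 25*79 = 1975)
C(J) = -110 + J (C(J) = J - 110 = -110 + J)
(-34705 + Z(X(0, -4)))*(r + C(-13)) = (-34705 + (0 - 1*(-4)))*(1975 + (-110 - 13)) = (-34705 + (0 + 4))*(1975 - 123) = (-34705 + 4)*1852 = -34701*1852 = -64266252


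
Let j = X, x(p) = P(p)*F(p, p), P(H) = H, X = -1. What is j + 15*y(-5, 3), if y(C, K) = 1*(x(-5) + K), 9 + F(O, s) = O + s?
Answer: 1469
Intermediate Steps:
F(O, s) = -9 + O + s (F(O, s) = -9 + (O + s) = -9 + O + s)
x(p) = p*(-9 + 2*p) (x(p) = p*(-9 + p + p) = p*(-9 + 2*p))
j = -1
y(C, K) = 95 + K (y(C, K) = 1*(-5*(-9 + 2*(-5)) + K) = 1*(-5*(-9 - 10) + K) = 1*(-5*(-19) + K) = 1*(95 + K) = 95 + K)
j + 15*y(-5, 3) = -1 + 15*(95 + 3) = -1 + 15*98 = -1 + 1470 = 1469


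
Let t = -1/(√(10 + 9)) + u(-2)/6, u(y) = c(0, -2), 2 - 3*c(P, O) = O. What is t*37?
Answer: 74/9 - 37*√19/19 ≈ -0.26616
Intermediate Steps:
c(P, O) = ⅔ - O/3
u(y) = 4/3 (u(y) = ⅔ - ⅓*(-2) = ⅔ + ⅔ = 4/3)
t = 2/9 - √19/19 (t = -1/(√(10 + 9)) + (4/3)/6 = -1/(√19) + (4/3)*(⅙) = -√19/19 + 2/9 = 2/9 - √19/19 ≈ -0.0071935)
t*37 = (2/9 - √19/19)*37 = 74/9 - 37*√19/19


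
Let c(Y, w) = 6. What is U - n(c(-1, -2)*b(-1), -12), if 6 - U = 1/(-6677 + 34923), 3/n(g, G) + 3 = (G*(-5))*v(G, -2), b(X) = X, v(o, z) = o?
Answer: 40871721/6807286 ≈ 6.0041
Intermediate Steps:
n(g, G) = 3/(-3 - 5*G²) (n(g, G) = 3/(-3 + (G*(-5))*G) = 3/(-3 + (-5*G)*G) = 3/(-3 - 5*G²))
U = 169475/28246 (U = 6 - 1/(-6677 + 34923) = 6 - 1/28246 = 169475/28246 ≈ 6.0000)
U - n(c(-1, -2)*b(-1), -12) = 169475/28246 - (-3)/(3 + 5*(-12)²) = 169475/28246 - (-3)/(3 + 5*144) = 169475/28246 - (-3)/(3 + 720) = 169475/28246 - (-3)/723 = 169475/28246 - 1*(-1/241) = 169475/28246 + 1/241 = 40871721/6807286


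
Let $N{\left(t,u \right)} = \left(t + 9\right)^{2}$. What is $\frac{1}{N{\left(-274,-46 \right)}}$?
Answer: $\frac{1}{70225} \approx 1.424 \cdot 10^{-5}$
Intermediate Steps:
$N{\left(t,u \right)} = \left(9 + t\right)^{2}$
$\frac{1}{N{\left(-274,-46 \right)}} = \frac{1}{\left(9 - 274\right)^{2}} = \frac{1}{\left(-265\right)^{2}} = \frac{1}{70225}$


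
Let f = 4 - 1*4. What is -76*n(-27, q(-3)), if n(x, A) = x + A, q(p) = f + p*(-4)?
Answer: 1140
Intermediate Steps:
f = 0 (f = 4 - 4 = 0)
q(p) = -4*p (q(p) = 0 + p*(-4) = 0 - 4*p = -4*p)
n(x, A) = A + x
-76*n(-27, q(-3)) = -76*(-4*(-3) - 27) = -76*(12 - 27) = -76*(-15) = 1140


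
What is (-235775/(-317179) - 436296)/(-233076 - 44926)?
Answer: 138383693209/88176396358 ≈ 1.5694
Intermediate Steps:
(-235775/(-317179) - 436296)/(-233076 - 44926) = (-235775*(-1/317179) - 436296)/(-278002) = (235775/317179 - 436296)*(-1/278002) = -138383693209/317179*(-1/278002) = 138383693209/88176396358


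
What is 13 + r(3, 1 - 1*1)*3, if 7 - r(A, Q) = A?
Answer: 25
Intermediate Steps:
r(A, Q) = 7 - A
13 + r(3, 1 - 1*1)*3 = 13 + (7 - 1*3)*3 = 13 + (7 - 3)*3 = 13 + 4*3 = 13 + 12 = 25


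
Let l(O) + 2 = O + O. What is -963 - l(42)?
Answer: -1045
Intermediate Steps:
l(O) = -2 + 2*O (l(O) = -2 + (O + O) = -2 + 2*O)
-963 - l(42) = -963 - (-2 + 2*42) = -963 - (-2 + 84) = -963 - 1*82 = -963 - 82 = -1045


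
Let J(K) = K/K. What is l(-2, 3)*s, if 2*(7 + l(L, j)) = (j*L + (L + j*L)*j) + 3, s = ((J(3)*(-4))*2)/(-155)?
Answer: -164/155 ≈ -1.0581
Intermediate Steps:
J(K) = 1
s = 8/155 (s = ((1*(-4))*2)/(-155) = -4*2*(-1/155) = -8*(-1/155) = 8/155 ≈ 0.051613)
l(L, j) = -11/2 + L*j/2 + j*(L + L*j)/2 (l(L, j) = -7 + ((j*L + (L + j*L)*j) + 3)/2 = -7 + ((L*j + (L + L*j)*j) + 3)/2 = -7 + ((L*j + j*(L + L*j)) + 3)/2 = -7 + (3 + L*j + j*(L + L*j))/2 = -7 + (3/2 + L*j/2 + j*(L + L*j)/2) = -11/2 + L*j/2 + j*(L + L*j)/2)
l(-2, 3)*s = (-11/2 - 2*3 + (½)*(-2)*3²)*(8/155) = (-11/2 - 6 + (½)*(-2)*9)*(8/155) = (-11/2 - 6 - 9)*(8/155) = -41/2*8/155 = -164/155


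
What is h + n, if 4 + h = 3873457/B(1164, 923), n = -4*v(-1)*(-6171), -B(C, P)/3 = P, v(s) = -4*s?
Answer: 269515451/2769 ≈ 97333.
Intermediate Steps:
B(C, P) = -3*P
n = 98736 (n = -(-16)*(-1)*(-6171) = -4*4*(-6171) = -16*(-6171) = 98736)
h = -3884533/2769 (h = -4 + 3873457/((-3*923)) = -4 + 3873457/(-2769) = -4 + 3873457*(-1/2769) = -4 - 3873457/2769 = -3884533/2769 ≈ -1402.9)
h + n = -3884533/2769 + 98736 = 269515451/2769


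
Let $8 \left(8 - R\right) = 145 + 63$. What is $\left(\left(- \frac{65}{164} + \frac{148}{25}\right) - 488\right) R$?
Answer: $\frac{17803377}{2050} \approx 8684.6$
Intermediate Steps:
$R = -18$ ($R = 8 - \frac{145 + 63}{8} = 8 - 26 = -18$)
$\left(\left(- \frac{65}{164} + \frac{148}{25}\right) - 488\right) R = \left(\left(- \frac{65}{164} + \frac{148}{25}\right) - 488\right) \left(-18\right) = \left(\frac{22647}{4100} - 488\right) \left(-18\right) = \left(- \frac{1978153}{4100}\right) \left(-18\right) = \frac{17803377}{2050}$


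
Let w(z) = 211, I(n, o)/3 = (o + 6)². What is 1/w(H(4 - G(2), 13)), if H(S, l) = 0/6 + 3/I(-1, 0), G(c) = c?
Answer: 1/211 ≈ 0.0047393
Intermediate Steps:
I(n, o) = 3*(6 + o)² (I(n, o) = 3*(o + 6)² = 3*(6 + o)²)
H(S, l) = 1/36 (H(S, l) = 0/6 + 3/((3*(6 + 0)²)) = 0*(⅙) + 3/((3*6²)) = 0 + 3/((3*36)) = 0 + 3/108 = 0 + 3*(1/108) = 0 + 1/36 = 1/36)
1/w(H(4 - G(2), 13)) = 1/211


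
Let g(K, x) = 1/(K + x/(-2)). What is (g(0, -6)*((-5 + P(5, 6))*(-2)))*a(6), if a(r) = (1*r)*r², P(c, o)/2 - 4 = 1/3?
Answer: -528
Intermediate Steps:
P(c, o) = 26/3 (P(c, o) = 8 + 2/3 = 8 + 2*(⅓) = 8 + ⅔ = 26/3)
g(K, x) = 1/(K - x/2) (g(K, x) = 1/(K + x*(-½)) = 1/(K - x/2))
a(r) = r³ (a(r) = r*r² = r³)
(g(0, -6)*((-5 + P(5, 6))*(-2)))*a(6) = ((2/(-1*(-6) + 2*0))*((-5 + 26/3)*(-2)))*6³ = ((2/(6 + 0))*((11/3)*(-2)))*216 = ((2/6)*(-22/3))*216 = ((2*(⅙))*(-22/3))*216 = ((⅓)*(-22/3))*216 = -22/9*216 = -528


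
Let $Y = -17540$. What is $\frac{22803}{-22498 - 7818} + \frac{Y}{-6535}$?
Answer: $\frac{6958637}{3602092} \approx 1.9318$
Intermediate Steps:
$\frac{22803}{-22498 - 7818} + \frac{Y}{-6535} = \frac{22803}{-22498 - 7818} - \frac{17540}{-6535} = \frac{22803}{-30316} - - \frac{3508}{1307} = 22803 \left(- \frac{1}{30316}\right) + \frac{3508}{1307} = - \frac{2073}{2756} + \frac{3508}{1307} = \frac{6958637}{3602092}$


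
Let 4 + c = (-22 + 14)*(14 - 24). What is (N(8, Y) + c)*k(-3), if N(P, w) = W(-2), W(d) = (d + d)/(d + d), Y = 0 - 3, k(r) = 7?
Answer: 539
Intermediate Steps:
Y = -3
W(d) = 1 (W(d) = (2*d)/((2*d)) = (2*d)*(1/(2*d)) = 1)
c = 76 (c = -4 + (-22 + 14)*(14 - 24) = -4 - 8*(-10) = -4 + 80 = 76)
N(P, w) = 1
(N(8, Y) + c)*k(-3) = (1 + 76)*7 = 77*7 = 539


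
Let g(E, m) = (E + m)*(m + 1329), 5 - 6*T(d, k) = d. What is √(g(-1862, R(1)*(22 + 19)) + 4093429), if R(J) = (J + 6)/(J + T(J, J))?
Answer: √38917531/5 ≈ 1247.7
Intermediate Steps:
T(d, k) = ⅚ - d/6
R(J) = (6 + J)/(⅚ + 5*J/6) (R(J) = (J + 6)/(J + (⅚ - J/6)) = (6 + J)/(⅚ + 5*J/6))
g(E, m) = (1329 + m)*(E + m) (g(E, m) = (E + m)*(1329 + m) = (1329 + m)*(E + m))
√(g(-1862, R(1)*(22 + 19)) + 4093429) = √((((6*(6 + 1)/(5*(1 + 1)))*(22 + 19))² + 1329*(-1862) + 1329*((6*(6 + 1)/(5*(1 + 1)))*(22 + 19)) - 1862*6*(6 + 1)/(5*(1 + 1))*(22 + 19)) + 4093429) = √(((((6/5)*7/2)*41)² - 2474598 + 1329*(((6/5)*7/2)*41) - 1862*(6/5)*7/2*41) + 4093429) = √(((((6/5)*(½)*7)*41)² - 2474598 + 1329*(((6/5)*(½)*7)*41) - 1862*(6/5)*(½)*7*41) + 4093429) = √((((21/5)*41)² - 2474598 + 1329*((21/5)*41) - 39102*41/5) + 4093429) = √(((861/5)² - 2474598 + 1329*(861/5) - 1862*861/5) + 4093429) = √((741321/25 - 2474598 + 1144269/5 - 1603182/5) + 4093429) = √(-63418194/25 + 4093429) = √(38917531/25) = √38917531/5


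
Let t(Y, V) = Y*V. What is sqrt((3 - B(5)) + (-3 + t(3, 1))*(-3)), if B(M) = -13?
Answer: 4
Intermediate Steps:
t(Y, V) = V*Y
sqrt((3 - B(5)) + (-3 + t(3, 1))*(-3)) = sqrt((3 - 1*(-13)) + (-3 + 1*3)*(-3)) = sqrt((3 + 13) + (-3 + 3)*(-3)) = sqrt(16 + 0*(-3)) = sqrt(16 + 0) = sqrt(16) = 4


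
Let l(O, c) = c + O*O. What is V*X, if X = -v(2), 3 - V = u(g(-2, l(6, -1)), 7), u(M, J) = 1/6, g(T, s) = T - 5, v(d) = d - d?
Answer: 0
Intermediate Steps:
v(d) = 0
l(O, c) = c + O²
g(T, s) = -5 + T
u(M, J) = ⅙
V = 17/6 (V = 3 - 1*⅙ = 3 - ⅙ = 17/6 ≈ 2.8333)
X = 0 (X = -1*0 = 0)
V*X = (17/6)*0 = 0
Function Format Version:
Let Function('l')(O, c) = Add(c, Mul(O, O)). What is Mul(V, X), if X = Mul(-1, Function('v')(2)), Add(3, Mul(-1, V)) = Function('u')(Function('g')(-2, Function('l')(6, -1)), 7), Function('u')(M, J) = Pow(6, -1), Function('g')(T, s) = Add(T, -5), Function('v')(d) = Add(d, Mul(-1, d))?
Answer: 0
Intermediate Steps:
Function('v')(d) = 0
Function('l')(O, c) = Add(c, Pow(O, 2))
Function('g')(T, s) = Add(-5, T)
Function('u')(M, J) = Rational(1, 6)
V = Rational(17, 6) (V = Add(3, Mul(-1, Rational(1, 6))) = Add(3, Rational(-1, 6)) = Rational(17, 6) ≈ 2.8333)
X = 0 (X = Mul(-1, 0) = 0)
Mul(V, X) = Mul(Rational(17, 6), 0) = 0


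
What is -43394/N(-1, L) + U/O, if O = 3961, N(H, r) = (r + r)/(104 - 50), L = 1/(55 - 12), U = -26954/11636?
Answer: -1161022038826009/23045098 ≈ -5.0380e+7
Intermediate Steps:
U = -13477/5818 (U = -26954*1/11636 = -13477/5818 ≈ -2.3164)
L = 1/43 ≈ 0.023256
N(H, r) = r/27 (N(H, r) = (2*r)/54 = (2*r)*(1/54) = r/27)
-43394/N(-1, L) + U/O = -43394/((1/27)*(1/43)) - 13477/5818/3961 = -43394/1/1161 - 13477/5818*1/3961 = -43394*1161 - 13477/23045098 = -50380434 - 13477/23045098 = -1161022038826009/23045098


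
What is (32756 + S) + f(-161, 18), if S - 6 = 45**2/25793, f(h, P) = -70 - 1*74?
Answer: 841318099/25793 ≈ 32618.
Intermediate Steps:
f(h, P) = -144 (f(h, P) = -70 - 74 = -144)
S = 156783/25793 (S = 6 + 45**2/25793 = 6 + 2025*(1/25793) = 6 + 2025/25793 = 156783/25793 ≈ 6.0785)
(32756 + S) + f(-161, 18) = (32756 + 156783/25793) - 144 = 845032291/25793 - 144 = 841318099/25793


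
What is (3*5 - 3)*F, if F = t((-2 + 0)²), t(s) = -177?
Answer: -2124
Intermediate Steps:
F = -177
(3*5 - 3)*F = (3*5 - 3)*(-177) = (15 - 3)*(-177) = 12*(-177) = -2124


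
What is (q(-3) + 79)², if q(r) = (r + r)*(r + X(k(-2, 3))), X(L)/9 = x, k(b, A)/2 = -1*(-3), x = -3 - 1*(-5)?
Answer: 121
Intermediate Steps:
x = 2 (x = -3 + 5 = 2)
k(b, A) = 6 (k(b, A) = 2*(-1*(-3)) = 2*3 = 6)
X(L) = 18 (X(L) = 9*2 = 18)
q(r) = 2*r*(18 + r) (q(r) = (r + r)*(r + 18) = (2*r)*(18 + r) = 2*r*(18 + r))
(q(-3) + 79)² = (2*(-3)*(18 - 3) + 79)² = (2*(-3)*15 + 79)² = (-90 + 79)² = (-11)² = 121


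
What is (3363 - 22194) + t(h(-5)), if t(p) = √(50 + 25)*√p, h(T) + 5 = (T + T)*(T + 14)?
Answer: -18831 + 5*I*√285 ≈ -18831.0 + 84.41*I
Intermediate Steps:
h(T) = -5 + 2*T*(14 + T) (h(T) = -5 + (T + T)*(T + 14) = -5 + (2*T)*(14 + T) = -5 + 2*T*(14 + T))
t(p) = 5*√3*√p (t(p) = √75*√p = (5*√3)*√p = 5*√3*√p)
(3363 - 22194) + t(h(-5)) = (3363 - 22194) + 5*√3*√(-5 + 2*(-5)² + 28*(-5)) = -18831 + 5*√3*√(-5 + 2*25 - 140) = -18831 + 5*√3*√(-5 + 50 - 140) = -18831 + 5*√3*√(-95) = -18831 + 5*√3*(I*√95) = -18831 + 5*I*√285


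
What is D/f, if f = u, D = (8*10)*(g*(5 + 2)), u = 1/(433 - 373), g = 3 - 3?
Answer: 0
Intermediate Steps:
g = 0
u = 1/60 ≈ 0.016667
D = 0 (D = (8*10)*(0*(5 + 2)) = 80*(0*7) = 80*0 = 0)
f = 1/60 ≈ 0.016667
D/f = 0/(1/60) = 0*60 = 0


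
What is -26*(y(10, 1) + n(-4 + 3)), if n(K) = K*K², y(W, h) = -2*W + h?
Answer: 520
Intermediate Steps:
y(W, h) = h - 2*W
n(K) = K³
-26*(y(10, 1) + n(-4 + 3)) = -26*((1 - 2*10) + (-4 + 3)³) = -26*((1 - 20) + (-1)³) = -26*(-19 - 1) = -26*(-20) = 520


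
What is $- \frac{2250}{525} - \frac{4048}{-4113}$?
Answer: $- \frac{95054}{28791} \approx -3.3015$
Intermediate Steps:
$- \frac{2250}{525} - \frac{4048}{-4113} = \left(-2250\right) \frac{1}{525} - - \frac{4048}{4113} = - \frac{30}{7} + \frac{4048}{4113} = - \frac{95054}{28791}$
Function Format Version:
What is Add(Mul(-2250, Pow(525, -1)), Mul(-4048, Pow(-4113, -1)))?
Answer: Rational(-95054, 28791) ≈ -3.3015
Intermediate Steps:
Add(Mul(-2250, Pow(525, -1)), Mul(-4048, Pow(-4113, -1))) = Add(Mul(-2250, Rational(1, 525)), Mul(-4048, Rational(-1, 4113))) = Add(Rational(-30, 7), Rational(4048, 4113)) = Rational(-95054, 28791)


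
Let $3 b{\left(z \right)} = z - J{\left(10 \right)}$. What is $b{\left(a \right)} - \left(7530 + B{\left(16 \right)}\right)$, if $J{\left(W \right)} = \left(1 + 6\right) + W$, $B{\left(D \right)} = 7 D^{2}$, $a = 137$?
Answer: $-9282$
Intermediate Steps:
$J{\left(W \right)} = 7 + W$
$b{\left(z \right)} = - \frac{17}{3} + \frac{z}{3}$ ($b{\left(z \right)} = \frac{z - \left(7 + 10\right)}{3} = \frac{z - 17}{3} = \frac{-17 + z}{3} = - \frac{17}{3} + \frac{z}{3}$)
$b{\left(a \right)} - \left(7530 + B{\left(16 \right)}\right) = \left(- \frac{17}{3} + \frac{1}{3} \cdot 137\right) - \left(7530 + 7 \cdot 16^{2}\right) = \left(- \frac{17}{3} + \frac{137}{3}\right) - \left(7530 + 7 \cdot 256\right) = 40 - \left(7530 + 1792\right) = 40 - 9322 = -9282$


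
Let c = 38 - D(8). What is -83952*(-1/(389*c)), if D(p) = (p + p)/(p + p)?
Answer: 83952/14393 ≈ 5.8328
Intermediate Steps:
D(p) = 1 (D(p) = (2*p)/((2*p)) = (2*p)*(1/(2*p)) = 1)
c = 37 (c = 38 - 1*1 = 38 - 1 = 37)
-83952*(-1/(389*c)) = -83952/((-389*37)) = -83952/(-14393) = -83952*(-1/14393) = 83952/14393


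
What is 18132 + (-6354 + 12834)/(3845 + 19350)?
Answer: 84115644/4639 ≈ 18132.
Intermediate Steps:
18132 + (-6354 + 12834)/(3845 + 19350) = 18132 + 6480/23195 = 18132 + 6480*(1/23195) = 18132 + 1296/4639 = 84115644/4639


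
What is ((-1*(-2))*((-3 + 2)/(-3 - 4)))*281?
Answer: 562/7 ≈ 80.286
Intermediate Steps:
((-1*(-2))*((-3 + 2)/(-3 - 4)))*281 = (2*(-1/(-7)))*281 = (2*(-1*(-1/7)))*281 = (2*(1/7))*281 = (2/7)*281 = 562/7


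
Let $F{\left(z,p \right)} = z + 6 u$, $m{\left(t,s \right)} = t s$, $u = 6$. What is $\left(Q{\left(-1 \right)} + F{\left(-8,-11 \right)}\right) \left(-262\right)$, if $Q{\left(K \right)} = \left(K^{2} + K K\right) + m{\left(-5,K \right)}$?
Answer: $-9170$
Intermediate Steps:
$m{\left(t,s \right)} = s t$
$F{\left(z,p \right)} = 36 + z$ ($F{\left(z,p \right)} = z + 6 \cdot 6 = z + 36 = 36 + z$)
$Q{\left(K \right)} = - 5 K + 2 K^{2}$ ($Q{\left(K \right)} = \left(K^{2} + K K\right) + K \left(-5\right) = \left(K^{2} + K^{2}\right) - 5 K = 2 K^{2} - 5 K = - 5 K + 2 K^{2}$)
$\left(Q{\left(-1 \right)} + F{\left(-8,-11 \right)}\right) \left(-262\right) = \left(- (-5 + 2 \left(-1\right)) + \left(36 - 8\right)\right) \left(-262\right) = \left(- (-5 - 2) + 28\right) \left(-262\right) = \left(\left(-1\right) \left(-7\right) + 28\right) \left(-262\right) = \left(7 + 28\right) \left(-262\right) = 35 \left(-262\right) = -9170$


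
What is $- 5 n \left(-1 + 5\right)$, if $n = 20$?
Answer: $-400$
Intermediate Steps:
$- 5 n \left(-1 + 5\right) = \left(-5\right) 20 \left(-1 + 5\right) = \left(-100\right) 4 = -400$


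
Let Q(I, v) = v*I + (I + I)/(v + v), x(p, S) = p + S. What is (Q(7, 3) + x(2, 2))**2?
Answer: 6724/9 ≈ 747.11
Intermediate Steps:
x(p, S) = S + p
Q(I, v) = I*v + I/v (Q(I, v) = I*v + (2*I)/((2*v)) = I*v + (2*I)*(1/(2*v)) = I*v + I/v)
(Q(7, 3) + x(2, 2))**2 = ((7*3 + 7/3) + (2 + 2))**2 = ((21 + 7*(1/3)) + 4)**2 = ((21 + 7/3) + 4)**2 = (70/3 + 4)**2 = (82/3)**2 = 6724/9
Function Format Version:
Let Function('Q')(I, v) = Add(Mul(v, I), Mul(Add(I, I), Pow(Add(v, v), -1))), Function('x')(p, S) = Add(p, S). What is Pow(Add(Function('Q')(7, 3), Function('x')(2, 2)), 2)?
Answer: Rational(6724, 9) ≈ 747.11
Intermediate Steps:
Function('x')(p, S) = Add(S, p)
Function('Q')(I, v) = Add(Mul(I, v), Mul(I, Pow(v, -1))) (Function('Q')(I, v) = Add(Mul(I, v), Mul(Mul(2, I), Pow(Mul(2, v), -1))) = Add(Mul(I, v), Mul(Mul(2, I), Mul(Rational(1, 2), Pow(v, -1)))) = Add(Mul(I, v), Mul(I, Pow(v, -1))))
Pow(Add(Function('Q')(7, 3), Function('x')(2, 2)), 2) = Pow(Add(Add(Mul(7, 3), Mul(7, Pow(3, -1))), Add(2, 2)), 2) = Pow(Add(Add(21, Mul(7, Rational(1, 3))), 4), 2) = Pow(Add(Add(21, Rational(7, 3)), 4), 2) = Pow(Add(Rational(70, 3), 4), 2) = Pow(Rational(82, 3), 2) = Rational(6724, 9)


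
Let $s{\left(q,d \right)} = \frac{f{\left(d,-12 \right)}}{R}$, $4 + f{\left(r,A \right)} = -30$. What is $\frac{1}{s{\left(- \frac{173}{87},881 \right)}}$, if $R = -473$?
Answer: $\frac{473}{34} \approx 13.912$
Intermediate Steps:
$f{\left(r,A \right)} = -34$ ($f{\left(r,A \right)} = -4 - 30 = -34$)
$s{\left(q,d \right)} = \frac{34}{473}$ ($s{\left(q,d \right)} = - \frac{34}{-473} = \left(-34\right) \left(- \frac{1}{473}\right) = \frac{34}{473}$)
$\frac{1}{s{\left(- \frac{173}{87},881 \right)}} = \frac{1}{\frac{34}{473}} = \frac{473}{34}$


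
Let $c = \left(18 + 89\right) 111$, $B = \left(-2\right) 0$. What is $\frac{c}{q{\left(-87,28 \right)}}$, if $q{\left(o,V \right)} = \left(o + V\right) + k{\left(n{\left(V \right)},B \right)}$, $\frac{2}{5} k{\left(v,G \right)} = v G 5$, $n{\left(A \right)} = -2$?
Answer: $- \frac{11877}{59} \approx -201.31$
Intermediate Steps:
$B = 0$
$c = 11877$ ($c = 107 \cdot 111 = 11877$)
$k{\left(v,G \right)} = \frac{25 G v}{2}$ ($k{\left(v,G \right)} = \frac{5 v G 5}{2} = \frac{5 G v 5}{2} = \frac{5 \cdot 5 G v}{2} = \frac{25 G v}{2}$)
$q{\left(o,V \right)} = V + o$ ($q{\left(o,V \right)} = \left(o + V\right) + \frac{25}{2} \cdot 0 \left(-2\right) = \left(V + o\right) + 0 = V + o$)
$\frac{c}{q{\left(-87,28 \right)}} = \frac{11877}{28 - 87} = \frac{11877}{-59} = 11877 \left(- \frac{1}{59}\right) = - \frac{11877}{59}$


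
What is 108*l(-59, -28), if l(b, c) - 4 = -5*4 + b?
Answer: -8100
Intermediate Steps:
l(b, c) = -16 + b (l(b, c) = 4 + (-5*4 + b) = 4 + (-20 + b) = -16 + b)
108*l(-59, -28) = 108*(-16 - 59) = 108*(-75) = -8100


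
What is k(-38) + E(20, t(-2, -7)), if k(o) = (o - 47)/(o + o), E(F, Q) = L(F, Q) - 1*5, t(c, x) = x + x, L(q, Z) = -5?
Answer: -675/76 ≈ -8.8816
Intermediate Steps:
t(c, x) = 2*x
E(F, Q) = -10 (E(F, Q) = -5 - 1*5 = -5 - 5 = -10)
k(o) = (-47 + o)/(2*o) (k(o) = (-47 + o)/((2*o)) = (-47 + o)*(1/(2*o)) = (-47 + o)/(2*o))
k(-38) + E(20, t(-2, -7)) = (½)*(-47 - 38)/(-38) - 10 = (½)*(-1/38)*(-85) - 10 = 85/76 - 10 = -675/76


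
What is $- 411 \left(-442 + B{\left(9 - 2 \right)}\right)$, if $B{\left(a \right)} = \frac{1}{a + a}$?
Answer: $\frac{2542857}{14} \approx 1.8163 \cdot 10^{5}$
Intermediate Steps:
$B{\left(a \right)} = \frac{1}{2 a}$
$- 411 \left(-442 + B{\left(9 - 2 \right)}\right) = - 411 \left(-442 + \frac{1}{2 \left(9 - 2\right)}\right) = - 411 \left(-442 + \frac{1}{2 \cdot 7}\right) = - 411 \left(-442 + \frac{1}{2} \cdot \frac{1}{7}\right) = - 411 \left(-442 + \frac{1}{14}\right) = \left(-411\right) \left(- \frac{6187}{14}\right) = \frac{2542857}{14}$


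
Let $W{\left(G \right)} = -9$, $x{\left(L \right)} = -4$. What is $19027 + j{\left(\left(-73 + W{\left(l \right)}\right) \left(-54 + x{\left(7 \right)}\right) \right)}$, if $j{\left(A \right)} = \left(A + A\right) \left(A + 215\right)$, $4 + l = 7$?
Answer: $47303179$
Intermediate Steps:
$l = 3$ ($l = -4 + 7 = 3$)
$j{\left(A \right)} = 2 A \left(215 + A\right)$
$19027 + j{\left(\left(-73 + W{\left(l \right)}\right) \left(-54 + x{\left(7 \right)}\right) \right)} = 19027 + 2 \left(-73 - 9\right) \left(-54 - 4\right) \left(215 + \left(-73 - 9\right) \left(-54 - 4\right)\right) = 19027 + 2 \left(\left(-82\right) \left(-58\right)\right) \left(215 - -4756\right) = 19027 + 2 \cdot 4756 \left(215 + 4756\right) = 19027 + 2 \cdot 4756 \cdot 4971 = 19027 + 47284152 = 47303179$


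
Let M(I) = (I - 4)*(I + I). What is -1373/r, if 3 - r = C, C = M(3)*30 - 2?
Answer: -1373/185 ≈ -7.4216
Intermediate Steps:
M(I) = 2*I*(-4 + I) (M(I) = (-4 + I)*(2*I) = 2*I*(-4 + I))
C = -182 (C = (2*3*(-4 + 3))*30 - 2 = (2*3*(-1))*30 - 2 = -6*30 - 2 = -180 - 2 = -182)
r = 185 (r = 3 - 1*(-182) = 3 + 182 = 185)
-1373/r = -1373/185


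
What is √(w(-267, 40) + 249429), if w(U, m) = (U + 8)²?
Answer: √316510 ≈ 562.59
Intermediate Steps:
w(U, m) = (8 + U)²
√(w(-267, 40) + 249429) = √((8 - 267)² + 249429) = √((-259)² + 249429) = √(67081 + 249429) = √316510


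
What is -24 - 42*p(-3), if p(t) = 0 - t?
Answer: -150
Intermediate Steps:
p(t) = -t
-24 - 42*p(-3) = -24 - (-42)*(-3) = -24 - 42*3 = -24 - 126 = -150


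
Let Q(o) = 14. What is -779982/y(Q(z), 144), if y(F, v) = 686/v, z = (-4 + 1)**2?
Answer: -163728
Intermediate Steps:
z = 9 (z = (-3)**2 = 9)
-779982/y(Q(z), 144) = -779982/(686/144) = -779982/(686*(1/144)) = -779982/343/72 = -779982*72/343 = -163728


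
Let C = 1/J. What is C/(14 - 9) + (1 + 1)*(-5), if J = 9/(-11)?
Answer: -461/45 ≈ -10.244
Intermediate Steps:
J = -9/11 (J = 9*(-1/11) = -9/11 ≈ -0.81818)
C = -11/9 (C = 1/(-9/11) = -11/9 ≈ -1.2222)
C/(14 - 9) + (1 + 1)*(-5) = -11/(9*(14 - 9)) + (1 + 1)*(-5) = -11/9/5 + 2*(-5) = -11/9*⅕ - 10 = -11/45 - 10 = -461/45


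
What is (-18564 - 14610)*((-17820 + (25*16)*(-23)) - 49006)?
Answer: 2522086524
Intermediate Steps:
(-18564 - 14610)*((-17820 + (25*16)*(-23)) - 49006) = -33174*((-17820 + 400*(-23)) - 49006) = -33174*((-17820 - 9200) - 49006) = -33174*(-27020 - 49006) = -33174*(-76026) = 2522086524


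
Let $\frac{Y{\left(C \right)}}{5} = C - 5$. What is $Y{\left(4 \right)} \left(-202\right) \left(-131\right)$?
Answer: $-132310$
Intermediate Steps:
$Y{\left(C \right)} = -25 + 5 C$ ($Y{\left(C \right)} = 5 \left(C - 5\right) = 5 \left(-5 + C\right) = -25 + 5 C$)
$Y{\left(4 \right)} \left(-202\right) \left(-131\right) = \left(-25 + 5 \cdot 4\right) \left(-202\right) \left(-131\right) = \left(-25 + 20\right) \left(-202\right) \left(-131\right) = \left(-5\right) \left(-202\right) \left(-131\right) = 1010 \left(-131\right) = -132310$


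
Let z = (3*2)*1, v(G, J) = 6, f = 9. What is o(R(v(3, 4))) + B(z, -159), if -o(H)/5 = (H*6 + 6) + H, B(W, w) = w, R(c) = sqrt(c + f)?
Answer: -189 - 35*sqrt(15) ≈ -324.55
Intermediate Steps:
z = 6 (z = 6*1 = 6)
R(c) = sqrt(9 + c) (R(c) = sqrt(c + 9) = sqrt(9 + c))
o(H) = -30 - 35*H (o(H) = -5*((H*6 + 6) + H) = -5*((6*H + 6) + H) = -5*((6 + 6*H) + H) = -5*(6 + 7*H) = -30 - 35*H)
o(R(v(3, 4))) + B(z, -159) = (-30 - 35*sqrt(9 + 6)) - 159 = (-30 - 35*sqrt(15)) - 159 = -189 - 35*sqrt(15)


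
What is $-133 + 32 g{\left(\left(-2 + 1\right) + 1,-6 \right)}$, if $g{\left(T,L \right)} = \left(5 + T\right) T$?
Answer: $-133$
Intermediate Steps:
$g{\left(T,L \right)} = T \left(5 + T\right)$
$-133 + 32 g{\left(\left(-2 + 1\right) + 1,-6 \right)} = -133 + 32 \left(\left(-2 + 1\right) + 1\right) \left(5 + \left(\left(-2 + 1\right) + 1\right)\right) = -133 + 32 \left(-1 + 1\right) \left(5 + \left(-1 + 1\right)\right) = -133 + 32 \cdot 0 \left(5 + 0\right) = -133 + 32 \cdot 0 \cdot 5 = -133 + 32 \cdot 0 = -133 + 0 = -133$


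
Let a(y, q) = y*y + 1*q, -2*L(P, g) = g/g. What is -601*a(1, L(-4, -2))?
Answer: -601/2 ≈ -300.50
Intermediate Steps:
L(P, g) = -½ (L(P, g) = -g/(2*g) = -½*1 = -½)
a(y, q) = q + y² (a(y, q) = y² + q = q + y²)
-601*a(1, L(-4, -2)) = -601*(-½ + 1²) = -601*(-½ + 1) = -601*½ = -601/2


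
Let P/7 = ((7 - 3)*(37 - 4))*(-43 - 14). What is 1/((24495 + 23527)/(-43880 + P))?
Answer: -48274/24011 ≈ -2.0105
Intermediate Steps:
P = -52668 (P = 7*(((7 - 3)*(37 - 4))*(-43 - 14)) = 7*((4*33)*(-57)) = 7*(132*(-57)) = 7*(-7524) = -52668)
1/((24495 + 23527)/(-43880 + P)) = 1/((24495 + 23527)/(-43880 - 52668)) = 1/(48022/(-96548)) = 1/(48022*(-1/96548)) = 1/(-24011/48274) = -48274/24011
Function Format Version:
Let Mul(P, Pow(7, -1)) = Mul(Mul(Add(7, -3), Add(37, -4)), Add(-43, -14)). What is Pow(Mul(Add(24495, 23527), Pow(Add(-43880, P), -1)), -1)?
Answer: Rational(-48274, 24011) ≈ -2.0105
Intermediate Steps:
P = -52668 (P = Mul(7, Mul(Mul(Add(7, -3), Add(37, -4)), Add(-43, -14))) = Mul(7, Mul(Mul(4, 33), -57)) = Mul(7, Mul(132, -57)) = Mul(7, -7524) = -52668)
Pow(Mul(Add(24495, 23527), Pow(Add(-43880, P), -1)), -1) = Pow(Mul(Add(24495, 23527), Pow(Add(-43880, -52668), -1)), -1) = Pow(Mul(48022, Pow(-96548, -1)), -1) = Pow(Mul(48022, Rational(-1, 96548)), -1) = Pow(Rational(-24011, 48274), -1) = Rational(-48274, 24011)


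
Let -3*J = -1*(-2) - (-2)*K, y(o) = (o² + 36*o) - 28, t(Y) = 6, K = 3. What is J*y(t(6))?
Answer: -1792/3 ≈ -597.33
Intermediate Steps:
y(o) = -28 + o² + 36*o
J = -8/3 (J = -(-1*(-2) - (-2)*3)/3 = -(2 - 1*(-6))/3 = -(2 + 6)/3 = -⅓*8 = -8/3 ≈ -2.6667)
J*y(t(6)) = -8*(-28 + 6² + 36*6)/3 = -8*(-28 + 36 + 216)/3 = -8/3*224 = -1792/3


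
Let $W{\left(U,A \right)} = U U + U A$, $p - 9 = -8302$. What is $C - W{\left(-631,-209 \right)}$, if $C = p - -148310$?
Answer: $-390023$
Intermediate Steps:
$p = -8293$ ($p = 9 - 8302 = -8293$)
$W{\left(U,A \right)} = U^{2} + A U$
$C = 140017$ ($C = -8293 - -148310 = -8293 + 148310 = 140017$)
$C - W{\left(-631,-209 \right)} = 140017 - - 631 \left(-209 - 631\right) = 140017 - \left(-631\right) \left(-840\right) = 140017 - 530040 = -390023$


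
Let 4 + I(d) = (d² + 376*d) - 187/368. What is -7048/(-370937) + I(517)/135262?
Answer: 63371888751181/18463914421792 ≈ 3.4322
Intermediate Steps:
I(d) = -1659/368 + d² + 376*d (I(d) = -4 + ((d² + 376*d) - 187/368) = -4 + (-187/368 + d² + 376*d) = -1659/368 + d² + 376*d)
-7048/(-370937) + I(517)/135262 = -7048/(-370937) + (-1659/368 + 517² + 376*517)/135262 = -7048*(-1/370937) + (-1659/368 + 267289 + 194392)*(1/135262) = 7048/370937 + (169896949/368)*(1/135262) = 7048/370937 + 169896949/49776416 = 63371888751181/18463914421792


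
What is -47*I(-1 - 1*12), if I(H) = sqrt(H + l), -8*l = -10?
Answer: -47*I*sqrt(47)/2 ≈ -161.11*I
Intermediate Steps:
l = 5/4 (l = -1/8*(-10) = 5/4 ≈ 1.2500)
I(H) = sqrt(5/4 + H) (I(H) = sqrt(H + 5/4) = sqrt(5/4 + H))
-47*I(-1 - 1*12) = -47*sqrt(5 + 4*(-1 - 1*12))/2 = -47*sqrt(5 + 4*(-1 - 12))/2 = -47*sqrt(5 + 4*(-13))/2 = -47*sqrt(5 - 52)/2 = -47*sqrt(-47)/2 = -47*I*sqrt(47)/2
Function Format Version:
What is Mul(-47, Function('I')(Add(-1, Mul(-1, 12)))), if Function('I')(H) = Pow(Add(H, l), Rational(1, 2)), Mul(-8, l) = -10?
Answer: Mul(Rational(-47, 2), I, Pow(47, Rational(1, 2))) ≈ Mul(-161.11, I)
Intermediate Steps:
l = Rational(5, 4) (l = Mul(Rational(-1, 8), -10) = Rational(5, 4) ≈ 1.2500)
Function('I')(H) = Pow(Add(Rational(5, 4), H), Rational(1, 2)) (Function('I')(H) = Pow(Add(H, Rational(5, 4)), Rational(1, 2)) = Pow(Add(Rational(5, 4), H), Rational(1, 2)))
Mul(-47, Function('I')(Add(-1, Mul(-1, 12)))) = Mul(-47, Mul(Rational(1, 2), Pow(Add(5, Mul(4, Add(-1, Mul(-1, 12)))), Rational(1, 2)))) = Mul(-47, Mul(Rational(1, 2), Pow(Add(5, Mul(4, Add(-1, -12))), Rational(1, 2)))) = Mul(-47, Mul(Rational(1, 2), Pow(Add(5, Mul(4, -13)), Rational(1, 2)))) = Mul(-47, Mul(Rational(1, 2), Pow(Add(5, -52), Rational(1, 2)))) = Mul(-47, Mul(Rational(1, 2), Pow(-47, Rational(1, 2)))) = Mul(-47, Mul(Rational(1, 2), Mul(I, Pow(47, Rational(1, 2))))) = Mul(-47, Mul(Rational(1, 2), I, Pow(47, Rational(1, 2)))) = Mul(Rational(-47, 2), I, Pow(47, Rational(1, 2)))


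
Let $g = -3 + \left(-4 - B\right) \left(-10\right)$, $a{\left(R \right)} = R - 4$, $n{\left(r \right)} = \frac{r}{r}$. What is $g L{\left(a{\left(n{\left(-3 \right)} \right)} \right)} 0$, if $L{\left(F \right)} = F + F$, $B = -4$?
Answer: $0$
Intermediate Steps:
$n{\left(r \right)} = 1$
$a{\left(R \right)} = -4 + R$ ($a{\left(R \right)} = R - 4 = -4 + R$)
$L{\left(F \right)} = 2 F$
$g = -3$ ($g = -3 + \left(-4 - -4\right) \left(-10\right) = -3 + \left(-4 + 4\right) \left(-10\right) = -3 + 0 \left(-10\right) = -3 + 0 = -3$)
$g L{\left(a{\left(n{\left(-3 \right)} \right)} \right)} 0 = - 3 \cdot 2 \left(-4 + 1\right) 0 = - 3 \cdot 2 \left(-3\right) 0 = - 3 \left(\left(-6\right) 0\right) = \left(-3\right) 0 = 0$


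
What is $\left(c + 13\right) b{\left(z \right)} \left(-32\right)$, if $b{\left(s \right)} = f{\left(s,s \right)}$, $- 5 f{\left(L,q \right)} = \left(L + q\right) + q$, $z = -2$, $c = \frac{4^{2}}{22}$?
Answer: $- \frac{28992}{55} \approx -527.13$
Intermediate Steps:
$c = \frac{8}{11}$ ($c = 16 \cdot \frac{1}{22} = \frac{8}{11} \approx 0.72727$)
$f{\left(L,q \right)} = - \frac{2 q}{5} - \frac{L}{5}$ ($f{\left(L,q \right)} = - \frac{\left(L + q\right) + q}{5} = - \frac{L + 2 q}{5} = - \frac{2 q}{5} - \frac{L}{5}$)
$b{\left(s \right)} = - \frac{3 s}{5}$ ($b{\left(s \right)} = - \frac{2 s}{5} - \frac{s}{5} = - \frac{3 s}{5}$)
$\left(c + 13\right) b{\left(z \right)} \left(-32\right) = \left(\frac{8}{11} + 13\right) \left(\left(- \frac{3}{5}\right) \left(-2\right)\right) \left(-32\right) = \frac{151}{11} \cdot \frac{6}{5} \left(-32\right) = \frac{906}{55} \left(-32\right) = - \frac{28992}{55}$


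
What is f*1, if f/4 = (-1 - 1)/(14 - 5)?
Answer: -8/9 ≈ -0.88889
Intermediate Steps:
f = -8/9 (f = 4*((-1 - 1)/(14 - 5)) = 4*(-2/9) = -8/9 ≈ -0.88889)
f*1 = -8/9*1 = -8/9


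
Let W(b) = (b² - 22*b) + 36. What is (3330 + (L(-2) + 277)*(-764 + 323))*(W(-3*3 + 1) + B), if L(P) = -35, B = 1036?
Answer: -135650304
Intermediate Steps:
W(b) = 36 + b² - 22*b
(3330 + (L(-2) + 277)*(-764 + 323))*(W(-3*3 + 1) + B) = (3330 + (-35 + 277)*(-764 + 323))*((36 + (-3*3 + 1)² - 22*(-3*3 + 1)) + 1036) = (3330 + 242*(-441))*((36 + (-9 + 1)² - 22*(-9 + 1)) + 1036) = (3330 - 106722)*((36 + (-8)² - 22*(-8)) + 1036) = -103392*((36 + 64 + 176) + 1036) = -103392*(276 + 1036) = -103392*1312 = -135650304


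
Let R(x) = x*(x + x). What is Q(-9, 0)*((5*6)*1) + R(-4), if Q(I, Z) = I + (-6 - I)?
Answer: -148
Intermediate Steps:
Q(I, Z) = -6
R(x) = 2*x² (R(x) = x*(2*x) = 2*x²)
Q(-9, 0)*((5*6)*1) + R(-4) = -6*5*6 + 2*(-4)² = -180 + 2*16 = -6*30 + 32 = -180 + 32 = -148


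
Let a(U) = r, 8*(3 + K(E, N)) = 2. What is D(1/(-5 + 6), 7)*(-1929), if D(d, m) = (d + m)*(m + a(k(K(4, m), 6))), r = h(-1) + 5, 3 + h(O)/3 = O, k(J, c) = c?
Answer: 0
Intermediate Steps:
K(E, N) = -11/4 (K(E, N) = -3 + (⅛)*2 = -3 + ¼ = -11/4)
h(O) = -9 + 3*O
r = -7 (r = (-9 + 3*(-1)) + 5 = (-9 - 3) + 5 = -12 + 5 = -7)
a(U) = -7
D(d, m) = (-7 + m)*(d + m) (D(d, m) = (d + m)*(m - 7) = (d + m)*(-7 + m) = (-7 + m)*(d + m))
D(1/(-5 + 6), 7)*(-1929) = (7² - 7/(-5 + 6) - 7*7 + 7/(-5 + 6))*(-1929) = (49 - 7/1 - 49 + 7/1)*(-1929) = (49 - 7*1 - 49 + 1*7)*(-1929) = (49 - 7 - 49 + 7)*(-1929) = 0*(-1929) = 0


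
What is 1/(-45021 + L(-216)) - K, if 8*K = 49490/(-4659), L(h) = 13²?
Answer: 138730513/104482734 ≈ 1.3278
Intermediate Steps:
L(h) = 169
K = -24745/18636 (K = (49490/(-4659))/8 = (49490*(-1/4659))/8 = (⅛)*(-49490/4659) = -24745/18636 ≈ -1.3278)
1/(-45021 + L(-216)) - K = 1/(-45021 + 169) - 1*(-24745/18636) = 1/(-44852) + 24745/18636 = -1/44852 + 24745/18636 = 138730513/104482734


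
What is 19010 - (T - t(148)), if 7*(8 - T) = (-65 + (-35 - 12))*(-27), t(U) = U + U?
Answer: 19730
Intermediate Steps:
t(U) = 2*U
T = -424 (T = 8 - (-65 + (-35 - 12))*(-27)/7 = 8 - (-65 - 47)*(-27)/7 = 8 - (-16)*(-27) = 8 - 1/7*3024 = 8 - 432 = -424)
19010 - (T - t(148)) = 19010 - (-424 - 2*148) = 19010 - (-424 - 1*296) = 19010 - (-424 - 296) = 19010 - 1*(-720) = 19010 + 720 = 19730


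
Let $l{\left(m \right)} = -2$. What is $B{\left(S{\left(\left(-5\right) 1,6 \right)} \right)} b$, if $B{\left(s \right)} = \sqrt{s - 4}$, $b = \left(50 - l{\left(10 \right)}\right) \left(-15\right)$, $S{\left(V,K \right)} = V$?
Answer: $- 2340 i \approx - 2340.0 i$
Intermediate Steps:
$b = -780$ ($b = \left(50 - -2\right) \left(-15\right) = \left(50 + 2\right) \left(-15\right) = 52 \left(-15\right) = -780$)
$B{\left(s \right)} = \sqrt{-4 + s}$
$B{\left(S{\left(\left(-5\right) 1,6 \right)} \right)} b = \sqrt{-4 - 5} \left(-780\right) = \sqrt{-9} \left(-780\right) = 3 i \left(-780\right) = - 2340 i$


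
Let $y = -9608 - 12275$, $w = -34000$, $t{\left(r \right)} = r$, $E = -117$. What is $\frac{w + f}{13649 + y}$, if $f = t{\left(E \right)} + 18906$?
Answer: $\frac{15211}{8234} \approx 1.8473$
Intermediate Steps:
$y = -21883$
$f = 18789$ ($f = -117 + 18906 = 18789$)
$\frac{w + f}{13649 + y} = \frac{-34000 + 18789}{13649 - 21883} = - \frac{15211}{-8234} = \left(-15211\right) \left(- \frac{1}{8234}\right) = \frac{15211}{8234}$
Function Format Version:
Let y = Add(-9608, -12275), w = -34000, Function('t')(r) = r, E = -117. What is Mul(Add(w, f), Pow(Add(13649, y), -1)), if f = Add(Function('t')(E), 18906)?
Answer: Rational(15211, 8234) ≈ 1.8473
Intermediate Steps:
y = -21883
f = 18789 (f = Add(-117, 18906) = 18789)
Mul(Add(w, f), Pow(Add(13649, y), -1)) = Mul(Add(-34000, 18789), Pow(Add(13649, -21883), -1)) = Mul(-15211, Pow(-8234, -1)) = Mul(-15211, Rational(-1, 8234)) = Rational(15211, 8234)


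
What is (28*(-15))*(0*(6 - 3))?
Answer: 0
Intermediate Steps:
(28*(-15))*(0*(6 - 3)) = -0*3 = -420*0 = 0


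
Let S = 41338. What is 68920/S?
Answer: 34460/20669 ≈ 1.6672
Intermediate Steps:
68920/S = 68920/41338 = 68920*(1/41338) = 34460/20669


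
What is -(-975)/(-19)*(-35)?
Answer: 34125/19 ≈ 1796.1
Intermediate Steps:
-(-975)/(-19)*(-35) = -(-975)*(-1)/19*(-35) = -25*39/19*(-35) = -975/19*(-35) = 34125/19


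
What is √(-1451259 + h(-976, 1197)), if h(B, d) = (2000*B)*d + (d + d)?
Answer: 3*I*√259776985 ≈ 48353.0*I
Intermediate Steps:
h(B, d) = 2*d + 2000*B*d (h(B, d) = 2000*B*d + 2*d = 2*d + 2000*B*d)
√(-1451259 + h(-976, 1197)) = √(-1451259 + 2*1197*(1 + 1000*(-976))) = √(-1451259 + 2*1197*(1 - 976000)) = √(-1451259 + 2*1197*(-975999)) = √(-1451259 - 2336541606) = √(-2337992865) = 3*I*√259776985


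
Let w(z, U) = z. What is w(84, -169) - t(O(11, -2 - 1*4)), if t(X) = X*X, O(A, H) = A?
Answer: -37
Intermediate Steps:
t(X) = X²
w(84, -169) - t(O(11, -2 - 1*4)) = 84 - 1*11² = 84 - 1*121 = 84 - 121 = -37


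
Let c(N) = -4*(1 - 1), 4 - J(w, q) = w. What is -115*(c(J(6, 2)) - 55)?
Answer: 6325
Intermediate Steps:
J(w, q) = 4 - w
c(N) = 0 (c(N) = -4*0 = 0)
-115*(c(J(6, 2)) - 55) = -115*(0 - 55) = -115*(-55) = 6325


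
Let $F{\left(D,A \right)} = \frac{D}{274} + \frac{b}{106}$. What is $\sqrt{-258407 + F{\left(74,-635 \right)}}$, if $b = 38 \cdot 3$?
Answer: $\frac{i \sqrt{13623694181277}}{7261} \approx 508.34 i$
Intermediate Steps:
$b = 114$
$F{\left(D,A \right)} = \frac{57}{53} + \frac{D}{274}$ ($F{\left(D,A \right)} = \frac{D}{274} + \frac{114}{106} = D \frac{1}{274} + 114 \cdot \frac{1}{106} = \frac{D}{274} + \frac{57}{53} = \frac{57}{53} + \frac{D}{274}$)
$\sqrt{-258407 + F{\left(74,-635 \right)}} = \sqrt{-258407 + \left(\frac{57}{53} + \frac{1}{274} \cdot 74\right)} = \sqrt{-258407 + \left(\frac{57}{53} + \frac{37}{137}\right)} = \sqrt{-258407 + \frac{9770}{7261}} = \sqrt{- \frac{1876283457}{7261}} = \frac{i \sqrt{13623694181277}}{7261}$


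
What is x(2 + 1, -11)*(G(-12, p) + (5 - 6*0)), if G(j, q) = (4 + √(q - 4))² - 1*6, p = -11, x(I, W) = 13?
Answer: 104*I*√15 ≈ 402.79*I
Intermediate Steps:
G(j, q) = -6 + (4 + √(-4 + q))² (G(j, q) = (4 + √(-4 + q))² - 6 = -6 + (4 + √(-4 + q))²)
x(2 + 1, -11)*(G(-12, p) + (5 - 6*0)) = 13*((-6 + (4 + √(-4 - 11))²) + (5 - 6*0)) = 13*((-6 + (4 + √(-15))²) + (5 + 0)) = 13*((-6 + (4 + I*√15)²) + 5) = 13*(-1 + (4 + I*√15)²) = -13 + 13*(4 + I*√15)²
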